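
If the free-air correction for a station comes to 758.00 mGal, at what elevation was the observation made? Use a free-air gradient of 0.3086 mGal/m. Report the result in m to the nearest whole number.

2456

h = 758.00 / 0.3086 = 2456.25 m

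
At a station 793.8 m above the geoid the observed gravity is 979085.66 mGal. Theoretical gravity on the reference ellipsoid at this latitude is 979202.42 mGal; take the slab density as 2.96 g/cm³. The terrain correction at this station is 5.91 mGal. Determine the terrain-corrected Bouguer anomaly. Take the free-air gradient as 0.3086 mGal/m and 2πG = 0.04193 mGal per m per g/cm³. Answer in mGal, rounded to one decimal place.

Free-air correction = 0.3086 × 793.8 = 244.97 mGal
Free-air anomaly = 979085.66 − 979202.42 + (244.97) = 128.21 mGal
Bouguer slab correction = 0.04193 × 2.96 × 793.8 = 98.52 mGal
Simple Bouguer anomaly = 128.21 − (98.52) = 29.69 mGal
Complete Bouguer anomaly = 29.69 + 5.91 = 35.60 mGal

35.6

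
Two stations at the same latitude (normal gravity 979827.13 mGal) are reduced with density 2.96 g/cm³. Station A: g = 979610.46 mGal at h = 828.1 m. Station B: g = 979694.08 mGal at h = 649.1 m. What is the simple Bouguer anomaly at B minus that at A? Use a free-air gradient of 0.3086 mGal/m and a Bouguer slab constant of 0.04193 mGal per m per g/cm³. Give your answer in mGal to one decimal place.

50.6

Δg_SB(A) = 979610.46 − 979827.13 + 0.3086×828.1 − 0.04193×2.96×828.1 = -63.90 mGal
Δg_SB(B) = 979694.08 − 979827.13 + 0.3086×649.1 − 0.04193×2.96×649.1 = -13.30 mGal
Difference = -13.30 − (-63.90) = 50.60 mGal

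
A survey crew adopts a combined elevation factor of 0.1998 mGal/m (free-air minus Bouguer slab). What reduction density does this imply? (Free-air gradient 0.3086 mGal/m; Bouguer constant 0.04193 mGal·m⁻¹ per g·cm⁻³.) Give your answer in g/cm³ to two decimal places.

2.59

0.1998 = 0.3086 − 0.04193 × ρ
ρ = (0.3086 − 0.1998) / 0.04193 = 2.59 g/cm³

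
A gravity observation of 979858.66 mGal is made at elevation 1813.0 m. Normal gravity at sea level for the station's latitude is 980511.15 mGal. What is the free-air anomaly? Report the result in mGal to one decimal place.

-93.0

Free-air correction = 0.3086 × 1813.0 = 559.49 mGal
Free-air anomaly = 979858.66 − 980511.15 + (559.49) = -93.00 mGal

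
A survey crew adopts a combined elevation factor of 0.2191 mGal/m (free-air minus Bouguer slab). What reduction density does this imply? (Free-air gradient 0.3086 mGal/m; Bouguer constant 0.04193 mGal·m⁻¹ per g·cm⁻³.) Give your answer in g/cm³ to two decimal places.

2.13

0.2191 = 0.3086 − 0.04193 × ρ
ρ = (0.3086 − 0.2191) / 0.04193 = 2.13 g/cm³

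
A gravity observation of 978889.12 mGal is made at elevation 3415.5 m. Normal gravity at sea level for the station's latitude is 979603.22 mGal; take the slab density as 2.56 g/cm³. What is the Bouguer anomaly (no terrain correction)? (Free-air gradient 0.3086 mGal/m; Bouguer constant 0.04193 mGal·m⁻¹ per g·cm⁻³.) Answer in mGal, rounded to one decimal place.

-26.7

Free-air correction = 0.3086 × 3415.5 = 1054.02 mGal
Free-air anomaly = 978889.12 − 979603.22 + (1054.02) = 339.92 mGal
Bouguer slab correction = 0.04193 × 2.56 × 3415.5 = 366.62 mGal
Simple Bouguer anomaly = 339.92 − (366.62) = -26.70 mGal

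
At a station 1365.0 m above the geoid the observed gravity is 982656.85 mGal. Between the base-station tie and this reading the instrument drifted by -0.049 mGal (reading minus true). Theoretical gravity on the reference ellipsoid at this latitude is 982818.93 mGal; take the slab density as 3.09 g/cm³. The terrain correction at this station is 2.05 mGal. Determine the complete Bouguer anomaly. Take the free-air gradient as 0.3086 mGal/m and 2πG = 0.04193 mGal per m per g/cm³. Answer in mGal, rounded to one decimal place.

84.4

Drift-corrected reading = 982656.85 − (-0.049) = 982656.899 mGal
Free-air correction = 0.3086 × 1365.0 = 421.24 mGal
Free-air anomaly = 982656.899 − 982818.93 + (421.24) = 259.209 mGal
Bouguer slab correction = 0.04193 × 3.09 × 1365.0 = 176.85 mGal
Simple Bouguer anomaly = 259.209 − (176.85) = 82.359 mGal
Complete Bouguer anomaly = 82.359 + 2.05 = 84.409 mGal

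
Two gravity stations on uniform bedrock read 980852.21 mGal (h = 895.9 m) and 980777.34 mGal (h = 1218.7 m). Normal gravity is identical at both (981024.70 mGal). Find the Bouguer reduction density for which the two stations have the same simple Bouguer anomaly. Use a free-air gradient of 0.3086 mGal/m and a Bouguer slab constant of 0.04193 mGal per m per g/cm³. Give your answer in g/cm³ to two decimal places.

1.83

Δg_obs = 980777.34 − 980852.21 = -74.87 mGal over Δh = 1218.7 − 895.9 = 322.8 m
Equal Bouguer anomalies ⇒ Δg_obs + (0.3086 − 0.04193ρ)·Δh = 0
0.3086 − 0.04193ρ = −Δg_obs/Δh = 0.23194
ρ = (0.3086 − 0.23194) / 0.04193 = 1.83 g/cm³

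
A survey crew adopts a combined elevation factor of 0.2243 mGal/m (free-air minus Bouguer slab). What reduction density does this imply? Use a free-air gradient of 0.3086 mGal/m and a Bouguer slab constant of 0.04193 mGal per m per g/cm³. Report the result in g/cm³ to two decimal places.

0.2243 = 0.3086 − 0.04193 × ρ
ρ = (0.3086 − 0.2243) / 0.04193 = 2.01 g/cm³

2.01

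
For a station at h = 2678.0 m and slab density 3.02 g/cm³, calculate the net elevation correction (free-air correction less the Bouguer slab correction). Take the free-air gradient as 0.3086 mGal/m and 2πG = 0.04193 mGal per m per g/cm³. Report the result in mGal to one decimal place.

487.3

Combined gradient = 0.3086 − 0.04193 × 3.02 = 0.1819714 mGal/m
Combined elevation correction = 0.1819714 × 2678.0 = 487.3 mGal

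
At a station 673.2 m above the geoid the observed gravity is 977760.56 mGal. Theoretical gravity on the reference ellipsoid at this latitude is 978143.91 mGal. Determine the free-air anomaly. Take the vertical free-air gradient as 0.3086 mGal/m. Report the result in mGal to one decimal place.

-175.6

Free-air correction = 0.3086 × 673.2 = 207.75 mGal
Free-air anomaly = 977760.56 − 978143.91 + (207.75) = -175.60 mGal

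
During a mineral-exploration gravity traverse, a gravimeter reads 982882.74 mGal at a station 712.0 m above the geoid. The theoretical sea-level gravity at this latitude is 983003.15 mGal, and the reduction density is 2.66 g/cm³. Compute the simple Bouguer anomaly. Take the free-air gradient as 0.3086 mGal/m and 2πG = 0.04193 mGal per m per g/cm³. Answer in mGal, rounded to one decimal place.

Free-air correction = 0.3086 × 712.0 = 219.72 mGal
Free-air anomaly = 982882.74 − 983003.15 + (219.72) = 99.31 mGal
Bouguer slab correction = 0.04193 × 2.66 × 712.0 = 79.41 mGal
Simple Bouguer anomaly = 99.31 − (79.41) = 19.90 mGal

19.9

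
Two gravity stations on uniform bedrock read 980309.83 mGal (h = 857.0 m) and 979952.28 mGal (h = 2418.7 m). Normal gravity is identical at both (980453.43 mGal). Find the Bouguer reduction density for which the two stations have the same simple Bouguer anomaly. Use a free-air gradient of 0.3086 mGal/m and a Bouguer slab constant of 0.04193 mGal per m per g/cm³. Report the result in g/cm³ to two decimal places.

1.90

Δg_obs = 979952.28 − 980309.83 = -357.55 mGal over Δh = 2418.7 − 857.0 = 1561.7 m
Equal Bouguer anomalies ⇒ Δg_obs + (0.3086 − 0.04193ρ)·Δh = 0
0.3086 − 0.04193ρ = −Δg_obs/Δh = 0.22895
ρ = (0.3086 − 0.22895) / 0.04193 = 1.90 g/cm³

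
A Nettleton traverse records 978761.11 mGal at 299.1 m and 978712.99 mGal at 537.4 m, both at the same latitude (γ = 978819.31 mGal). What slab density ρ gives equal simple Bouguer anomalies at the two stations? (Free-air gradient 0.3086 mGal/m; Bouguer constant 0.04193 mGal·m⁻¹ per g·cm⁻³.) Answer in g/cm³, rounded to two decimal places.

2.54

Δg_obs = 978712.99 − 978761.11 = -48.12 mGal over Δh = 537.4 − 299.1 = 238.3 m
Equal Bouguer anomalies ⇒ Δg_obs + (0.3086 − 0.04193ρ)·Δh = 0
0.3086 − 0.04193ρ = −Δg_obs/Δh = 0.20193
ρ = (0.3086 − 0.20193) / 0.04193 = 2.54 g/cm³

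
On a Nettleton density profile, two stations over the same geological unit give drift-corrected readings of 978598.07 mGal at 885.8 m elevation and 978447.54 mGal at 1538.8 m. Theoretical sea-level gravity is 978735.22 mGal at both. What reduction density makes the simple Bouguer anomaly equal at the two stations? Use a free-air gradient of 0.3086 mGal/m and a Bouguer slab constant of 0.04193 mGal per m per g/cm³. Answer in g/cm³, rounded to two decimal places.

Δg_obs = 978447.54 − 978598.07 = -150.53 mGal over Δh = 1538.8 − 885.8 = 653.0 m
Equal Bouguer anomalies ⇒ Δg_obs + (0.3086 − 0.04193ρ)·Δh = 0
0.3086 − 0.04193ρ = −Δg_obs/Δh = 0.23052
ρ = (0.3086 − 0.23052) / 0.04193 = 1.86 g/cm³

1.86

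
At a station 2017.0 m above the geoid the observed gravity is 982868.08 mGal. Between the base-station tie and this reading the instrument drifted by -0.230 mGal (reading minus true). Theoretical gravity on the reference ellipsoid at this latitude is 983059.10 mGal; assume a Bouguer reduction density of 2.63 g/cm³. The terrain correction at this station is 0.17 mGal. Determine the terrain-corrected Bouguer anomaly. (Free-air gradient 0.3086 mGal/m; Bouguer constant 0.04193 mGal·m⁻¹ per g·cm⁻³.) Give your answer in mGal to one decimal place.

209.4

Drift-corrected reading = 982868.08 − (-0.230) = 982868.310 mGal
Free-air correction = 0.3086 × 2017.0 = 622.45 mGal
Free-air anomaly = 982868.310 − 983059.10 + (622.45) = 431.660 mGal
Bouguer slab correction = 0.04193 × 2.63 × 2017.0 = 222.43 mGal
Simple Bouguer anomaly = 431.660 − (222.43) = 209.230 mGal
Complete Bouguer anomaly = 209.230 + 0.17 = 209.400 mGal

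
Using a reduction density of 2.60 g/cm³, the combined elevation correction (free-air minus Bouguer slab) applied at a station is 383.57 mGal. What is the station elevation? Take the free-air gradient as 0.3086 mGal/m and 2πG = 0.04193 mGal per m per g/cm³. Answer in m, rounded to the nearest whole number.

Combined gradient = 0.3086 − 0.04193 × 2.60 = 0.1995820 mGal/m
h = 383.57 / 0.1995820 = 1921.87 m

1922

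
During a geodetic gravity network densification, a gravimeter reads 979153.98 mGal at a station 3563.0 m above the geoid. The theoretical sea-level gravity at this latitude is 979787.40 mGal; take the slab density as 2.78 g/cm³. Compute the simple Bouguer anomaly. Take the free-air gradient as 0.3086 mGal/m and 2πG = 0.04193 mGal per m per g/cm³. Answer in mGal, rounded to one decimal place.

50.8

Free-air correction = 0.3086 × 3563.0 = 1099.54 mGal
Free-air anomaly = 979153.98 − 979787.40 + (1099.54) = 466.12 mGal
Bouguer slab correction = 0.04193 × 2.78 × 3563.0 = 415.32 mGal
Simple Bouguer anomaly = 466.12 − (415.32) = 50.80 mGal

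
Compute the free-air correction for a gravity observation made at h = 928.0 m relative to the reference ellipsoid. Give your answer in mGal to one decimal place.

286.4

Free-air correction = 0.3086 × 928.0 = 286.4 mGal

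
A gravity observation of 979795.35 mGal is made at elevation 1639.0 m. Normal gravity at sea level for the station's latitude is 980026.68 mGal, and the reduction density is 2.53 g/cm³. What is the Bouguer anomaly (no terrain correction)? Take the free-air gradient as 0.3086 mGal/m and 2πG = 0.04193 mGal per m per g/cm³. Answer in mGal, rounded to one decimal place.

100.6

Free-air correction = 0.3086 × 1639.0 = 505.80 mGal
Free-air anomaly = 979795.35 − 980026.68 + (505.80) = 274.47 mGal
Bouguer slab correction = 0.04193 × 2.53 × 1639.0 = 173.87 mGal
Simple Bouguer anomaly = 274.47 − (173.87) = 100.60 mGal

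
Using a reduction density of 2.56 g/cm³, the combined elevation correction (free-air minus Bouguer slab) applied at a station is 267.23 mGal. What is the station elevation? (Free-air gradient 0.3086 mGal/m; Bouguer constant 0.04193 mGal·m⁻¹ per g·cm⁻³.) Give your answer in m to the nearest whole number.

1328

Combined gradient = 0.3086 − 0.04193 × 2.56 = 0.2012592 mGal/m
h = 267.23 / 0.2012592 = 1327.79 m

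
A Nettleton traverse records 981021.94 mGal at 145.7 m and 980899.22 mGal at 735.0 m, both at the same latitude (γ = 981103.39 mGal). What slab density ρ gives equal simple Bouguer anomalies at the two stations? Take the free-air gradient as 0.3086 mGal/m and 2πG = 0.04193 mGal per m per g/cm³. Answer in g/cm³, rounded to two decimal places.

Δg_obs = 980899.22 − 981021.94 = -122.72 mGal over Δh = 735.0 − 145.7 = 589.3 m
Equal Bouguer anomalies ⇒ Δg_obs + (0.3086 − 0.04193ρ)·Δh = 0
0.3086 − 0.04193ρ = −Δg_obs/Δh = 0.20825
ρ = (0.3086 − 0.20825) / 0.04193 = 2.39 g/cm³

2.39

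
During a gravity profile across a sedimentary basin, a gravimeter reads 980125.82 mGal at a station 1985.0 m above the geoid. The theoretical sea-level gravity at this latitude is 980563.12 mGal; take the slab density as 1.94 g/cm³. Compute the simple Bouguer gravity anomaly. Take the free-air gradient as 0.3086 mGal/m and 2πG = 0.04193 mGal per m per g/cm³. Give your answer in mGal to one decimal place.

Free-air correction = 0.3086 × 1985.0 = 612.57 mGal
Free-air anomaly = 980125.82 − 980563.12 + (612.57) = 175.27 mGal
Bouguer slab correction = 0.04193 × 1.94 × 1985.0 = 161.47 mGal
Simple Bouguer anomaly = 175.27 − (161.47) = 13.80 mGal

13.8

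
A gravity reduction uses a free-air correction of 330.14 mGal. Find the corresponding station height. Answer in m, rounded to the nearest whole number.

h = 330.14 / 0.3086 = 1069.80 m

1070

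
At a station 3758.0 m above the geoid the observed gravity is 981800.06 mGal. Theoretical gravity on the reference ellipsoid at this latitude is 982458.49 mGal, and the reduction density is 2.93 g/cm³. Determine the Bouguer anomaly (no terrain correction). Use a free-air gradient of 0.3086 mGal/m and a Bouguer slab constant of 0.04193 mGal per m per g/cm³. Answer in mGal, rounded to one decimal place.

39.6

Free-air correction = 0.3086 × 3758.0 = 1159.72 mGal
Free-air anomaly = 981800.06 − 982458.49 + (1159.72) = 501.29 mGal
Bouguer slab correction = 0.04193 × 2.93 × 3758.0 = 461.69 mGal
Simple Bouguer anomaly = 501.29 − (461.69) = 39.60 mGal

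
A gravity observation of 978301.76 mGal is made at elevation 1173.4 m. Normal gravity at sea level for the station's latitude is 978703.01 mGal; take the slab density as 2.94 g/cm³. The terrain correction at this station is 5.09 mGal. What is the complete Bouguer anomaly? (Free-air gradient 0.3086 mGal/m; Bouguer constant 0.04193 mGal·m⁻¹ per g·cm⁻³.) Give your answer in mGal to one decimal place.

-178.7

Free-air correction = 0.3086 × 1173.4 = 362.11 mGal
Free-air anomaly = 978301.76 − 978703.01 + (362.11) = -39.14 mGal
Bouguer slab correction = 0.04193 × 2.94 × 1173.4 = 144.65 mGal
Simple Bouguer anomaly = -39.14 − (144.65) = -183.79 mGal
Complete Bouguer anomaly = -183.79 + 5.09 = -178.70 mGal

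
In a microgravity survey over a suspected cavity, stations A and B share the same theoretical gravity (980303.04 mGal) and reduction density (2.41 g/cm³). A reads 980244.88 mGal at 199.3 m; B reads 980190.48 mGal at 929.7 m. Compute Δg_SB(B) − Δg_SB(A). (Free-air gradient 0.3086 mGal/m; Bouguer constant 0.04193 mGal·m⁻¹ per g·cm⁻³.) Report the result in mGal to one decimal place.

Δg_SB(A) = 980244.88 − 980303.04 + 0.3086×199.3 − 0.04193×2.41×199.3 = -16.80 mGal
Δg_SB(B) = 980190.48 − 980303.04 + 0.3086×929.7 − 0.04193×2.41×929.7 = 80.40 mGal
Difference = 80.40 − (-16.80) = 97.20 mGal

97.2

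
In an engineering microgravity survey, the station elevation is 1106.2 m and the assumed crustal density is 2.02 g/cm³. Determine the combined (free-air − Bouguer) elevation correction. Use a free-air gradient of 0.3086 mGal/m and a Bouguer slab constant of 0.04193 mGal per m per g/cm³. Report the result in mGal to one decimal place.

Combined gradient = 0.3086 − 0.04193 × 2.02 = 0.2239014 mGal/m
Combined elevation correction = 0.2239014 × 1106.2 = 247.7 mGal

247.7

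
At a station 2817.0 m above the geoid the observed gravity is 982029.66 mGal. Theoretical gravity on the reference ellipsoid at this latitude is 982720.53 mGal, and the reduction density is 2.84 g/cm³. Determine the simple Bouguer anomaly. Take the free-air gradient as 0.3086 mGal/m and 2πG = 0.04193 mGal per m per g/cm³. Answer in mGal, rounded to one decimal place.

-157.0

Free-air correction = 0.3086 × 2817.0 = 869.33 mGal
Free-air anomaly = 982029.66 − 982720.53 + (869.33) = 178.46 mGal
Bouguer slab correction = 0.04193 × 2.84 × 2817.0 = 335.45 mGal
Simple Bouguer anomaly = 178.46 − (335.45) = -156.99 mGal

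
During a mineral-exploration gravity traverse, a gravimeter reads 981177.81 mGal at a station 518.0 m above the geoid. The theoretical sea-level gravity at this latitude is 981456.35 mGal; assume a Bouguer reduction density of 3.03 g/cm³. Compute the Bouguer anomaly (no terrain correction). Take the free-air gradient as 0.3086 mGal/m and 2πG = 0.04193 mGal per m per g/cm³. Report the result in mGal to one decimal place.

-184.5

Free-air correction = 0.3086 × 518.0 = 159.85 mGal
Free-air anomaly = 981177.81 − 981456.35 + (159.85) = -118.69 mGal
Bouguer slab correction = 0.04193 × 3.03 × 518.0 = 65.81 mGal
Simple Bouguer anomaly = -118.69 − (65.81) = -184.50 mGal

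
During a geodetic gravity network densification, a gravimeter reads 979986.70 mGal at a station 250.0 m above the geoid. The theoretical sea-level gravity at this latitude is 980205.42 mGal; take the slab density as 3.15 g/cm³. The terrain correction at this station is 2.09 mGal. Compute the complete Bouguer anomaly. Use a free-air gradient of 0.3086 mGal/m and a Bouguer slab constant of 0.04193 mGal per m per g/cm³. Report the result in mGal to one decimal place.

-172.5

Free-air correction = 0.3086 × 250.0 = 77.15 mGal
Free-air anomaly = 979986.70 − 980205.42 + (77.15) = -141.57 mGal
Bouguer slab correction = 0.04193 × 3.15 × 250.0 = 33.02 mGal
Simple Bouguer anomaly = -141.57 − (33.02) = -174.59 mGal
Complete Bouguer anomaly = -174.59 + 2.09 = -172.50 mGal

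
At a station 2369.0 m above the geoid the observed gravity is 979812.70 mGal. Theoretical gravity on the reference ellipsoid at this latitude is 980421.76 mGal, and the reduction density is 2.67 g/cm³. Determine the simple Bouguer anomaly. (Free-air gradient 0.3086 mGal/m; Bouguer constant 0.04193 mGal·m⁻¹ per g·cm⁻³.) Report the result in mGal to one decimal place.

Free-air correction = 0.3086 × 2369.0 = 731.07 mGal
Free-air anomaly = 979812.70 − 980421.76 + (731.07) = 122.01 mGal
Bouguer slab correction = 0.04193 × 2.67 × 2369.0 = 265.22 mGal
Simple Bouguer anomaly = 122.01 − (265.22) = -143.21 mGal

-143.2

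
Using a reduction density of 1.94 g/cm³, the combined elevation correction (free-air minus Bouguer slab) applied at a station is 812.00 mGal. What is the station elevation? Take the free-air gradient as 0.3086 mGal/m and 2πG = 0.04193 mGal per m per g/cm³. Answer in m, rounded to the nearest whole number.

3573

Combined gradient = 0.3086 − 0.04193 × 1.94 = 0.2272558 mGal/m
h = 812.00 / 0.2272558 = 3573.07 m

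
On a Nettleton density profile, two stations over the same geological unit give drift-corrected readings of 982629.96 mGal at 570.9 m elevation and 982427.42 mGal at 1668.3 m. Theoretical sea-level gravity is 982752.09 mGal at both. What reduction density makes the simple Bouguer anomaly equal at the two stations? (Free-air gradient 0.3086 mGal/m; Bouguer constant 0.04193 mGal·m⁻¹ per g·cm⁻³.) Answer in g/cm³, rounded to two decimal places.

2.96

Δg_obs = 982427.42 − 982629.96 = -202.54 mGal over Δh = 1668.3 − 570.9 = 1097.4 m
Equal Bouguer anomalies ⇒ Δg_obs + (0.3086 − 0.04193ρ)·Δh = 0
0.3086 − 0.04193ρ = −Δg_obs/Δh = 0.18456
ρ = (0.3086 − 0.18456) / 0.04193 = 2.96 g/cm³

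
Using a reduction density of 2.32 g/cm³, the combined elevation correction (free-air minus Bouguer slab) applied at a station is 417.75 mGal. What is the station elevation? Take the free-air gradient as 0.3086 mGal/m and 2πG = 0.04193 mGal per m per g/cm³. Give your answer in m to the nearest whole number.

Combined gradient = 0.3086 − 0.04193 × 2.32 = 0.2113224 mGal/m
h = 417.75 / 0.2113224 = 1976.84 m

1977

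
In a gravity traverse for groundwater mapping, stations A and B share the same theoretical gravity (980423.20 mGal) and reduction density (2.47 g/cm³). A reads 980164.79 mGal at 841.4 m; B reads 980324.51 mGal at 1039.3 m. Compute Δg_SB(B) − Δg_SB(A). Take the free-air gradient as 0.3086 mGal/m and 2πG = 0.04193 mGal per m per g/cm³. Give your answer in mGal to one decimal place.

200.3

Δg_SB(A) = 980164.79 − 980423.20 + 0.3086×841.4 − 0.04193×2.47×841.4 = -85.90 mGal
Δg_SB(B) = 980324.51 − 980423.20 + 0.3086×1039.3 − 0.04193×2.47×1039.3 = 114.40 mGal
Difference = 114.40 − (-85.90) = 200.30 mGal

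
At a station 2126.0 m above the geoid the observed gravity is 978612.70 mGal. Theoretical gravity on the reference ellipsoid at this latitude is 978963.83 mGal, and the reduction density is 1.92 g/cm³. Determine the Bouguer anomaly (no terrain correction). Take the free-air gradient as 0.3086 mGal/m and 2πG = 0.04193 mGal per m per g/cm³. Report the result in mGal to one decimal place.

Free-air correction = 0.3086 × 2126.0 = 656.08 mGal
Free-air anomaly = 978612.70 − 978963.83 + (656.08) = 304.95 mGal
Bouguer slab correction = 0.04193 × 1.92 × 2126.0 = 171.15 mGal
Simple Bouguer anomaly = 304.95 − (171.15) = 133.80 mGal

133.8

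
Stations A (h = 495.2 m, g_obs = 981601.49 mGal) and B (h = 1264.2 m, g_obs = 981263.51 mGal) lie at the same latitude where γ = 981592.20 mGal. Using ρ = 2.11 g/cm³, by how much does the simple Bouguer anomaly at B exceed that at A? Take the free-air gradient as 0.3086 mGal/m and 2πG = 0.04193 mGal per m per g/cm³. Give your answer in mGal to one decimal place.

-168.7

Δg_SB(A) = 981601.49 − 981592.20 + 0.3086×495.2 − 0.04193×2.11×495.2 = 118.30 mGal
Δg_SB(B) = 981263.51 − 981592.20 + 0.3086×1264.2 − 0.04193×2.11×1264.2 = -50.40 mGal
Difference = -50.40 − (118.30) = -168.70 mGal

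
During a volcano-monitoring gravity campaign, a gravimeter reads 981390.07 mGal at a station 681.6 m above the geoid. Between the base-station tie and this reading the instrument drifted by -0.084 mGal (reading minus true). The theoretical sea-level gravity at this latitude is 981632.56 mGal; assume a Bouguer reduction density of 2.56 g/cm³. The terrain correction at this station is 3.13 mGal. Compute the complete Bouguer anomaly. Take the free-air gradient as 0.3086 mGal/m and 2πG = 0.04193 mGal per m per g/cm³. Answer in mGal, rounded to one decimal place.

-102.1

Drift-corrected reading = 981390.07 − (-0.084) = 981390.154 mGal
Free-air correction = 0.3086 × 681.6 = 210.34 mGal
Free-air anomaly = 981390.154 − 981632.56 + (210.34) = -32.066 mGal
Bouguer slab correction = 0.04193 × 2.56 × 681.6 = 73.16 mGal
Simple Bouguer anomaly = -32.066 − (73.16) = -105.226 mGal
Complete Bouguer anomaly = -105.226 + 3.13 = -102.096 mGal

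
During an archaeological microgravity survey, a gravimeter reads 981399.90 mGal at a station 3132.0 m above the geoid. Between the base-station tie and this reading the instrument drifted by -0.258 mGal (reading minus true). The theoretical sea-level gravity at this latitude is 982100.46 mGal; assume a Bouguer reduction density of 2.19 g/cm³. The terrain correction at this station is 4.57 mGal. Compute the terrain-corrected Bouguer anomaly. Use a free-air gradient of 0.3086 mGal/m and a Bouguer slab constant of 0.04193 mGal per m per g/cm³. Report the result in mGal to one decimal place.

Drift-corrected reading = 981399.90 − (-0.258) = 981400.158 mGal
Free-air correction = 0.3086 × 3132.0 = 966.54 mGal
Free-air anomaly = 981400.158 − 982100.46 + (966.54) = 266.238 mGal
Bouguer slab correction = 0.04193 × 2.19 × 3132.0 = 287.60 mGal
Simple Bouguer anomaly = 266.238 − (287.60) = -21.362 mGal
Complete Bouguer anomaly = -21.362 + 4.57 = -16.792 mGal

-16.8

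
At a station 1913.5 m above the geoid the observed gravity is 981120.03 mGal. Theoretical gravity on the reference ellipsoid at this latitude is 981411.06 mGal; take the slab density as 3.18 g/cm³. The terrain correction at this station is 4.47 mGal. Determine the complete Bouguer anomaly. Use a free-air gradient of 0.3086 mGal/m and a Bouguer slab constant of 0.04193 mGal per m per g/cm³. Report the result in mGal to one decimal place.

Free-air correction = 0.3086 × 1913.5 = 590.51 mGal
Free-air anomaly = 981120.03 − 981411.06 + (590.51) = 299.48 mGal
Bouguer slab correction = 0.04193 × 3.18 × 1913.5 = 255.14 mGal
Simple Bouguer anomaly = 299.48 − (255.14) = 44.34 mGal
Complete Bouguer anomaly = 44.34 + 4.47 = 48.81 mGal

48.8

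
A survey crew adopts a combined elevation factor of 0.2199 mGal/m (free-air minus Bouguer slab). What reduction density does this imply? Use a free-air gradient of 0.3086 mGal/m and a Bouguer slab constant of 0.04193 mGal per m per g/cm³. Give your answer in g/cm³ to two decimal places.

2.12

0.2199 = 0.3086 − 0.04193 × ρ
ρ = (0.3086 − 0.2199) / 0.04193 = 2.12 g/cm³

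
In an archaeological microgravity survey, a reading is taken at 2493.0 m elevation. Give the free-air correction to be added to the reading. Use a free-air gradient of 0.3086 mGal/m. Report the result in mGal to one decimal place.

769.3

Free-air correction = 0.3086 × 2493.0 = 769.3 mGal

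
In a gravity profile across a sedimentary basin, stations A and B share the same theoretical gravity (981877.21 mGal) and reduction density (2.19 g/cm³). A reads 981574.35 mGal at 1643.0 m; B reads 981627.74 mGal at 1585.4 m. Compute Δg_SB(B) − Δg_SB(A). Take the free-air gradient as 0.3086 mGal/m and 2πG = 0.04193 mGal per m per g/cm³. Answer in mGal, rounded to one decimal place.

Δg_SB(A) = 981574.35 − 981877.21 + 0.3086×1643.0 − 0.04193×2.19×1643.0 = 53.30 mGal
Δg_SB(B) = 981627.74 − 981877.21 + 0.3086×1585.4 − 0.04193×2.19×1585.4 = 94.20 mGal
Difference = 94.20 − (53.30) = 40.90 mGal

40.9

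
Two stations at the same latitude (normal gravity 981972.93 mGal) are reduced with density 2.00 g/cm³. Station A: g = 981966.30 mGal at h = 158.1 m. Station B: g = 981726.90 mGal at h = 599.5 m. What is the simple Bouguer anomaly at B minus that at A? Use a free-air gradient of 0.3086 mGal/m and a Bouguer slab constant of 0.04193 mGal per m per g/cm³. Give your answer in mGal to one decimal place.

Δg_SB(A) = 981966.30 − 981972.93 + 0.3086×158.1 − 0.04193×2.00×158.1 = 28.90 mGal
Δg_SB(B) = 981726.90 − 981972.93 + 0.3086×599.5 − 0.04193×2.00×599.5 = -111.30 mGal
Difference = -111.30 − (28.90) = -140.20 mGal

-140.2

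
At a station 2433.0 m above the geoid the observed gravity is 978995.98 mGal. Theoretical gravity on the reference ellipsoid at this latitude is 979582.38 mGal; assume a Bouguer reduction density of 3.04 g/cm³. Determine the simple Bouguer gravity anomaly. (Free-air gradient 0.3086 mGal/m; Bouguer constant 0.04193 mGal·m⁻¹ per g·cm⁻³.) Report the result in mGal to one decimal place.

Free-air correction = 0.3086 × 2433.0 = 750.82 mGal
Free-air anomaly = 978995.98 − 979582.38 + (750.82) = 164.42 mGal
Bouguer slab correction = 0.04193 × 3.04 × 2433.0 = 310.13 mGal
Simple Bouguer anomaly = 164.42 − (310.13) = -145.71 mGal

-145.7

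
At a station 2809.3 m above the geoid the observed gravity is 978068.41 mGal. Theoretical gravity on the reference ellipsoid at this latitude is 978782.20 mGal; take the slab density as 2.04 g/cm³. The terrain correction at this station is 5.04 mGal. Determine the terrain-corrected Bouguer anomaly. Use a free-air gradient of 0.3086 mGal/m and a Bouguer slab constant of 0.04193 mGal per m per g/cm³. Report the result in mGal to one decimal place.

-82.1

Free-air correction = 0.3086 × 2809.3 = 866.95 mGal
Free-air anomaly = 978068.41 − 978782.20 + (866.95) = 153.16 mGal
Bouguer slab correction = 0.04193 × 2.04 × 2809.3 = 240.30 mGal
Simple Bouguer anomaly = 153.16 − (240.30) = -87.14 mGal
Complete Bouguer anomaly = -87.14 + 5.04 = -82.10 mGal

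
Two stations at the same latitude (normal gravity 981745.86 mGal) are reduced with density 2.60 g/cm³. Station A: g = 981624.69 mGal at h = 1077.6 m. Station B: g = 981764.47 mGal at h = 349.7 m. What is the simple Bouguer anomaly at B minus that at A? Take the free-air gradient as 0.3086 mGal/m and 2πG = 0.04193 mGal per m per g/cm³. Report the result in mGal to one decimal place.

Δg_SB(A) = 981624.69 − 981745.86 + 0.3086×1077.6 − 0.04193×2.60×1077.6 = 93.90 mGal
Δg_SB(B) = 981764.47 − 981745.86 + 0.3086×349.7 − 0.04193×2.60×349.7 = 88.40 mGal
Difference = 88.40 − (93.90) = -5.50 mGal

-5.5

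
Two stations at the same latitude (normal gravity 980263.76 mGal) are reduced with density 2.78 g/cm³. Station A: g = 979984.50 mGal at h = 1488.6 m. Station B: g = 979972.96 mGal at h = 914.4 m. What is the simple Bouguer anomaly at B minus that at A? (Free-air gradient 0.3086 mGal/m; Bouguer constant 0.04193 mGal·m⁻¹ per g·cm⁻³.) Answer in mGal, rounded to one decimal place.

-121.8

Δg_SB(A) = 979984.50 − 980263.76 + 0.3086×1488.6 − 0.04193×2.78×1488.6 = 6.60 mGal
Δg_SB(B) = 979972.96 − 980263.76 + 0.3086×914.4 − 0.04193×2.78×914.4 = -115.20 mGal
Difference = -115.20 − (6.60) = -121.80 mGal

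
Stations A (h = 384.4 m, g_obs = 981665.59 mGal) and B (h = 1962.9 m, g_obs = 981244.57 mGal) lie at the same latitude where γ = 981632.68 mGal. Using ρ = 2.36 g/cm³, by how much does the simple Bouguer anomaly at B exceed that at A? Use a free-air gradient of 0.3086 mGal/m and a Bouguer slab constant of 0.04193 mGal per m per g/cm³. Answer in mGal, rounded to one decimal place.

-90.1

Δg_SB(A) = 981665.59 − 981632.68 + 0.3086×384.4 − 0.04193×2.36×384.4 = 113.50 mGal
Δg_SB(B) = 981244.57 − 981632.68 + 0.3086×1962.9 − 0.04193×2.36×1962.9 = 23.40 mGal
Difference = 23.40 − (113.50) = -90.10 mGal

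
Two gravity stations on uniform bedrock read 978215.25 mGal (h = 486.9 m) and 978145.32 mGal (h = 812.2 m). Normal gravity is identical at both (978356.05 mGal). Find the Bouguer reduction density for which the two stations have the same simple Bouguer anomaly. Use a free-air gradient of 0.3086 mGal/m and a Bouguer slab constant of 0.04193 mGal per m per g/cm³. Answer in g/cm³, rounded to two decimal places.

2.23

Δg_obs = 978145.32 − 978215.25 = -69.93 mGal over Δh = 812.2 − 486.9 = 325.3 m
Equal Bouguer anomalies ⇒ Δg_obs + (0.3086 − 0.04193ρ)·Δh = 0
0.3086 − 0.04193ρ = −Δg_obs/Δh = 0.21497
ρ = (0.3086 − 0.21497) / 0.04193 = 2.23 g/cm³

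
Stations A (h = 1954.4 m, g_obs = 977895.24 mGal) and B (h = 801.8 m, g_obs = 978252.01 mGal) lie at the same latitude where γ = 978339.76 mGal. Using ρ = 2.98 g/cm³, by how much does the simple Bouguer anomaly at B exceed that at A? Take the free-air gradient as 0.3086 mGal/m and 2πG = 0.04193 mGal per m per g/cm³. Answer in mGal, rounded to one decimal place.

145.1

Δg_SB(A) = 977895.24 − 978339.76 + 0.3086×1954.4 − 0.04193×2.98×1954.4 = -85.60 mGal
Δg_SB(B) = 978252.01 − 978339.76 + 0.3086×801.8 − 0.04193×2.98×801.8 = 59.50 mGal
Difference = 59.50 − (-85.60) = 145.10 mGal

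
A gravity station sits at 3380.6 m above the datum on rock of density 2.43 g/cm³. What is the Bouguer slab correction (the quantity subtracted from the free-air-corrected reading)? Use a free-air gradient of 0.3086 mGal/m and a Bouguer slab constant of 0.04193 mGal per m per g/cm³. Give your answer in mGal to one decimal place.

Bouguer slab correction = 0.04193 × 2.43 × 3380.6 = 344.4 mGal

344.4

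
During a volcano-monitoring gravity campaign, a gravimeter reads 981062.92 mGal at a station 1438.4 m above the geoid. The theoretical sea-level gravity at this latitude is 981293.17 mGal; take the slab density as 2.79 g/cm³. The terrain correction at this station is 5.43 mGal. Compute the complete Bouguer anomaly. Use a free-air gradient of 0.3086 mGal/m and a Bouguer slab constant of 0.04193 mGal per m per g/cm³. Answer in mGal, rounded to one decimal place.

Free-air correction = 0.3086 × 1438.4 = 443.89 mGal
Free-air anomaly = 981062.92 − 981293.17 + (443.89) = 213.64 mGal
Bouguer slab correction = 0.04193 × 2.79 × 1438.4 = 168.27 mGal
Simple Bouguer anomaly = 213.64 − (168.27) = 45.37 mGal
Complete Bouguer anomaly = 45.37 + 5.43 = 50.80 mGal

50.8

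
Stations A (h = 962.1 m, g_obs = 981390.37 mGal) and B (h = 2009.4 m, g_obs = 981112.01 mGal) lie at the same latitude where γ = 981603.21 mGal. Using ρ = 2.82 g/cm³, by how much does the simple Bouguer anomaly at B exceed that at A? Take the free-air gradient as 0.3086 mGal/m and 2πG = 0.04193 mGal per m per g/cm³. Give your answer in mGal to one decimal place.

-79.0

Δg_SB(A) = 981390.37 − 981603.21 + 0.3086×962.1 − 0.04193×2.82×962.1 = -29.70 mGal
Δg_SB(B) = 981112.01 − 981603.21 + 0.3086×2009.4 − 0.04193×2.82×2009.4 = -108.70 mGal
Difference = -108.70 − (-29.70) = -79.00 mGal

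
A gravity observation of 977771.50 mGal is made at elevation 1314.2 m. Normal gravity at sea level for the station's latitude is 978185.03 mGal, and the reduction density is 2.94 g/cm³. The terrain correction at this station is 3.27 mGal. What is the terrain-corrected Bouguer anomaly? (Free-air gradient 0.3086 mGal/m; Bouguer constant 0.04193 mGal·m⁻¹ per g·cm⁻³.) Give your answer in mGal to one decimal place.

-166.7

Free-air correction = 0.3086 × 1314.2 = 405.56 mGal
Free-air anomaly = 977771.50 − 978185.03 + (405.56) = -7.97 mGal
Bouguer slab correction = 0.04193 × 2.94 × 1314.2 = 162.01 mGal
Simple Bouguer anomaly = -7.97 − (162.01) = -169.98 mGal
Complete Bouguer anomaly = -169.98 + 3.27 = -166.71 mGal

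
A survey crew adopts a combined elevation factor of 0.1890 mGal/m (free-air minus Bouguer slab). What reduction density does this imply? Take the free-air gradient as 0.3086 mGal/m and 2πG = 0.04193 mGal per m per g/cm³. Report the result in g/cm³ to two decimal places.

0.1890 = 0.3086 − 0.04193 × ρ
ρ = (0.3086 − 0.1890) / 0.04193 = 2.85 g/cm³

2.85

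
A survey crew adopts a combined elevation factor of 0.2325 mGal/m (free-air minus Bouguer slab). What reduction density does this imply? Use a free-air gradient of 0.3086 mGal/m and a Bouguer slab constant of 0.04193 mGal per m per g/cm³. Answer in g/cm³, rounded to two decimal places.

1.81

0.2325 = 0.3086 − 0.04193 × ρ
ρ = (0.3086 − 0.2325) / 0.04193 = 1.81 g/cm³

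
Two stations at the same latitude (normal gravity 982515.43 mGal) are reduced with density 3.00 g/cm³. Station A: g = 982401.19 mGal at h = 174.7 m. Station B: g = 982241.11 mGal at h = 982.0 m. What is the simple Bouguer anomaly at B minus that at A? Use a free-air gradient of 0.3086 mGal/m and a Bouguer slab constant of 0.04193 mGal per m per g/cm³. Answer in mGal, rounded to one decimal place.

Δg_SB(A) = 982401.19 − 982515.43 + 0.3086×174.7 − 0.04193×3.00×174.7 = -82.30 mGal
Δg_SB(B) = 982241.11 − 982515.43 + 0.3086×982.0 − 0.04193×3.00×982.0 = -94.80 mGal
Difference = -94.80 − (-82.30) = -12.50 mGal

-12.5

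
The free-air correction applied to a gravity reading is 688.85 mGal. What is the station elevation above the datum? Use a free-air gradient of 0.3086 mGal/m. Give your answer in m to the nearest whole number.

2232

h = 688.85 / 0.3086 = 2232.18 m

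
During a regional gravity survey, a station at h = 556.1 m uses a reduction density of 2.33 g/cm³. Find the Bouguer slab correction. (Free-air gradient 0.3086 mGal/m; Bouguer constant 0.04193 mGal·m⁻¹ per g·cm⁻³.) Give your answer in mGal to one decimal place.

Bouguer slab correction = 0.04193 × 2.33 × 556.1 = 54.3 mGal

54.3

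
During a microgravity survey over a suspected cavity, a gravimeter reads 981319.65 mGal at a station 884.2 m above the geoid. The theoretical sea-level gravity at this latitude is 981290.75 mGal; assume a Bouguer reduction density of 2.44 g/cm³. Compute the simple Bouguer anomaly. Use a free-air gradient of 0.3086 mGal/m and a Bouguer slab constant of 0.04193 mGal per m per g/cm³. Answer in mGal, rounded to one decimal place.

Free-air correction = 0.3086 × 884.2 = 272.86 mGal
Free-air anomaly = 981319.65 − 981290.75 + (272.86) = 301.76 mGal
Bouguer slab correction = 0.04193 × 2.44 × 884.2 = 90.46 mGal
Simple Bouguer anomaly = 301.76 − (90.46) = 211.30 mGal

211.3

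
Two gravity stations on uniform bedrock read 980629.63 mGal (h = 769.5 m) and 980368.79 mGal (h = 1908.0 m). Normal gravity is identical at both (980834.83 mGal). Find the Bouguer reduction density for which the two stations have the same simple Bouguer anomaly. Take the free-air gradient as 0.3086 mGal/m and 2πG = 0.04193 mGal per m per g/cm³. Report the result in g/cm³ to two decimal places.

1.90

Δg_obs = 980368.79 − 980629.63 = -260.84 mGal over Δh = 1908.0 − 769.5 = 1138.5 m
Equal Bouguer anomalies ⇒ Δg_obs + (0.3086 − 0.04193ρ)·Δh = 0
0.3086 − 0.04193ρ = −Δg_obs/Δh = 0.22911
ρ = (0.3086 − 0.22911) / 0.04193 = 1.90 g/cm³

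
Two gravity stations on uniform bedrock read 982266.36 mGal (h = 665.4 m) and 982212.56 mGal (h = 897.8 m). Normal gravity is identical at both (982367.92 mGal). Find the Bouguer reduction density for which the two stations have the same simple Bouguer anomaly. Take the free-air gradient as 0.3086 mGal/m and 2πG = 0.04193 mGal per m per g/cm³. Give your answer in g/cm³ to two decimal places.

1.84

Δg_obs = 982212.56 − 982266.36 = -53.80 mGal over Δh = 897.8 − 665.4 = 232.4 m
Equal Bouguer anomalies ⇒ Δg_obs + (0.3086 − 0.04193ρ)·Δh = 0
0.3086 − 0.04193ρ = −Δg_obs/Δh = 0.23150
ρ = (0.3086 − 0.23150) / 0.04193 = 1.84 g/cm³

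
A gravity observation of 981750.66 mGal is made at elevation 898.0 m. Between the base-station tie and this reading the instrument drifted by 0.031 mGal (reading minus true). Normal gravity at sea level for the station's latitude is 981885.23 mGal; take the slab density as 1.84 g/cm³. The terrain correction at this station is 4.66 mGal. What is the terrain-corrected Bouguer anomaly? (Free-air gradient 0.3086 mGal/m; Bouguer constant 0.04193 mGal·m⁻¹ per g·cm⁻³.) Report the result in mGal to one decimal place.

77.9

Drift-corrected reading = 981750.66 − (0.031) = 981750.629 mGal
Free-air correction = 0.3086 × 898.0 = 277.12 mGal
Free-air anomaly = 981750.629 − 981885.23 + (277.12) = 142.519 mGal
Bouguer slab correction = 0.04193 × 1.84 × 898.0 = 69.28 mGal
Simple Bouguer anomaly = 142.519 − (69.28) = 73.239 mGal
Complete Bouguer anomaly = 73.239 + 4.66 = 77.899 mGal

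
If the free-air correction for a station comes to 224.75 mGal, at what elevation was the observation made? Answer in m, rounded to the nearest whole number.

h = 224.75 / 0.3086 = 728.29 m

728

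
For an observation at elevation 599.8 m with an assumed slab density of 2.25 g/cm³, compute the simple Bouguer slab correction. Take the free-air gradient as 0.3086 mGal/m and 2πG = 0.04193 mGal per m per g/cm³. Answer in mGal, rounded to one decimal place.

56.6

Bouguer slab correction = 0.04193 × 2.25 × 599.8 = 56.6 mGal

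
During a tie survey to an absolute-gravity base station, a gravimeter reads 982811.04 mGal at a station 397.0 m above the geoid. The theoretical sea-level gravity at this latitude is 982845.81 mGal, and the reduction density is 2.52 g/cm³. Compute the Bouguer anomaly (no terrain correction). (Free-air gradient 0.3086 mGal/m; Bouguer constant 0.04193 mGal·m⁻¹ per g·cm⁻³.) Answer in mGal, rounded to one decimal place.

Free-air correction = 0.3086 × 397.0 = 122.51 mGal
Free-air anomaly = 982811.04 − 982845.81 + (122.51) = 87.74 mGal
Bouguer slab correction = 0.04193 × 2.52 × 397.0 = 41.95 mGal
Simple Bouguer anomaly = 87.74 − (41.95) = 45.79 mGal

45.8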